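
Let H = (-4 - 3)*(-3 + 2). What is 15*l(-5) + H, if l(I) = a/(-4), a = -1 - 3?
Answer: 22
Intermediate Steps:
a = -4
l(I) = 1 (l(I) = -4/(-4) = -4*(-¼) = 1)
H = 7 (H = -7*(-1) = 7)
15*l(-5) + H = 15*1 + 7 = 15 + 7 = 22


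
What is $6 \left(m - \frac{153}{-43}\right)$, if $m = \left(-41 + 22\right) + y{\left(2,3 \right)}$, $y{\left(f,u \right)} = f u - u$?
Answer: $- \frac{3210}{43} \approx -74.651$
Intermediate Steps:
$y{\left(f,u \right)} = - u + f u$
$m = -16$ ($m = \left(-41 + 22\right) + 3 \left(-1 + 2\right) = -19 + 3 \cdot 1 = -19 + 3 = -16$)
$6 \left(m - \frac{153}{-43}\right) = 6 \left(-16 - \frac{153}{-43}\right) = 6 \left(-16 - - \frac{153}{43}\right) = 6 \left(-16 + \frac{153}{43}\right) = 6 \left(- \frac{535}{43}\right) = - \frac{3210}{43}$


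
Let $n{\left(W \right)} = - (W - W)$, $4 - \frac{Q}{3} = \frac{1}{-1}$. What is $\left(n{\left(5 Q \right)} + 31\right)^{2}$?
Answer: $961$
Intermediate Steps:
$Q = 15$ ($Q = 12 - \frac{3}{-1} = 12 - -3 = 12 + 3 = 15$)
$n{\left(W \right)} = 0$ ($n{\left(W \right)} = \left(-1\right) 0 = 0$)
$\left(n{\left(5 Q \right)} + 31\right)^{2} = \left(0 + 31\right)^{2} = 31^{2} = 961$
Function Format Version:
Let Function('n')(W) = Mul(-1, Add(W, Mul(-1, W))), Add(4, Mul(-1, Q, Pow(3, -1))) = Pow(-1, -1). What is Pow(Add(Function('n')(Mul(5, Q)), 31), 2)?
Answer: 961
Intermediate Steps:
Q = 15 (Q = Add(12, Mul(-3, Pow(-1, -1))) = Add(12, Mul(-3, -1)) = Add(12, 3) = 15)
Function('n')(W) = 0 (Function('n')(W) = Mul(-1, 0) = 0)
Pow(Add(Function('n')(Mul(5, Q)), 31), 2) = Pow(Add(0, 31), 2) = Pow(31, 2) = 961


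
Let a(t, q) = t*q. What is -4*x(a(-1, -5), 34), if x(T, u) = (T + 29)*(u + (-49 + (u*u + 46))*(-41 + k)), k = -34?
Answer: 11755976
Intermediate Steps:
a(t, q) = q*t
x(T, u) = (29 + T)*(225 + u - 75*u²) (x(T, u) = (T + 29)*(u + (-49 + (u*u + 46))*(-41 - 34)) = (29 + T)*(u + (-49 + (u² + 46))*(-75)) = (29 + T)*(u + (-49 + (46 + u²))*(-75)) = (29 + T)*(u + (-3 + u²)*(-75)) = (29 + T)*(u + (225 - 75*u²)) = (29 + T)*(225 + u - 75*u²))
-4*x(a(-1, -5), 34) = -4*(6525 - 2175*34² + 29*34 + 225*(-5*(-1)) - 5*(-1)*34 - 75*(-5*(-1))*34²) = -4*(6525 - 2175*1156 + 986 + 225*5 + 5*34 - 75*5*1156) = -4*(6525 - 2514300 + 986 + 1125 + 170 - 433500) = -4*(-2938994) = 11755976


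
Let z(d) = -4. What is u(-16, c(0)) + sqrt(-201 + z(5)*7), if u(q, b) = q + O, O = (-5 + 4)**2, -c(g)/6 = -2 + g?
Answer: -15 + I*sqrt(229) ≈ -15.0 + 15.133*I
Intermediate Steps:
c(g) = 12 - 6*g (c(g) = -6*(-2 + g) = 12 - 6*g)
O = 1 (O = (-1)**2 = 1)
u(q, b) = 1 + q (u(q, b) = q + 1 = 1 + q)
u(-16, c(0)) + sqrt(-201 + z(5)*7) = (1 - 16) + sqrt(-201 - 4*7) = -15 + sqrt(-201 - 28) = -15 + sqrt(-229) = -15 + I*sqrt(229)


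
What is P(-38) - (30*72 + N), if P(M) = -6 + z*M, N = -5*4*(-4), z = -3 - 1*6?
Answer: -1904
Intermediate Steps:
z = -9 (z = -3 - 6 = -9)
N = 80 (N = -20*(-4) = 80)
P(M) = -6 - 9*M
P(-38) - (30*72 + N) = (-6 - 9*(-38)) - (30*72 + 80) = (-6 + 342) - (2160 + 80) = 336 - 1*2240 = 336 - 2240 = -1904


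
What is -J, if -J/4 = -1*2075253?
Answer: -8301012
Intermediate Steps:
J = 8301012 (J = -(-4)*2075253 = -4*(-2075253) = 8301012)
-J = -1*8301012 = -8301012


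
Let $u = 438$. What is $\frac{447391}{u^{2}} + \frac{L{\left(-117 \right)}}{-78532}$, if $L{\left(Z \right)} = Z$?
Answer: $\frac{2197309735}{941618313} \approx 2.3335$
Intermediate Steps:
$\frac{447391}{u^{2}} + \frac{L{\left(-117 \right)}}{-78532} = \frac{447391}{438^{2}} - \frac{117}{-78532} = \frac{447391}{191844} - - \frac{117}{78532} = 447391 \cdot \frac{1}{191844} + \frac{117}{78532} = \frac{447391}{191844} + \frac{117}{78532} = \frac{2197309735}{941618313}$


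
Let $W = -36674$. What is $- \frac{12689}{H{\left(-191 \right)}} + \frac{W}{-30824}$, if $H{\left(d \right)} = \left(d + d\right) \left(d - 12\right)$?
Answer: $\frac{613199067}{597569476} \approx 1.0262$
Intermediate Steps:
$H{\left(d \right)} = 2 d \left(-12 + d\right)$
$- \frac{12689}{H{\left(-191 \right)}} + \frac{W}{-30824} = - \frac{12689}{2 \left(-191\right) \left(-12 - 191\right)} - \frac{36674}{-30824} = - \frac{12689}{2 \left(-191\right) \left(-203\right)} - - \frac{18337}{15412} = - \frac{12689}{77546} + \frac{18337}{15412} = \frac{613199067}{597569476}$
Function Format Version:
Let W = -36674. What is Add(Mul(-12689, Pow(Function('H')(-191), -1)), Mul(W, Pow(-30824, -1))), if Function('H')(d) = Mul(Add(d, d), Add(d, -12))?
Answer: Rational(613199067, 597569476) ≈ 1.0262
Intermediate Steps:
Function('H')(d) = Mul(2, d, Add(-12, d)) (Function('H')(d) = Mul(Mul(2, d), Add(-12, d)) = Mul(2, d, Add(-12, d)))
Add(Mul(-12689, Pow(Function('H')(-191), -1)), Mul(W, Pow(-30824, -1))) = Add(Mul(-12689, Pow(Mul(2, -191, Add(-12, -191)), -1)), Mul(-36674, Pow(-30824, -1))) = Add(Mul(-12689, Pow(Mul(2, -191, -203), -1)), Mul(-36674, Rational(-1, 30824))) = Add(Mul(-12689, Pow(77546, -1)), Rational(18337, 15412)) = Add(Mul(-12689, Rational(1, 77546)), Rational(18337, 15412)) = Add(Rational(-12689, 77546), Rational(18337, 15412)) = Rational(613199067, 597569476)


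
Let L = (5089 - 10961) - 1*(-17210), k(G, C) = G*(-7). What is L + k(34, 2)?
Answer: 11100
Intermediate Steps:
k(G, C) = -7*G
L = 11338 (L = -5872 + 17210 = 11338)
L + k(34, 2) = 11338 - 7*34 = 11338 - 238 = 11100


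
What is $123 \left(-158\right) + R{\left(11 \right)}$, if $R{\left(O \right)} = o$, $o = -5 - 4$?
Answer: $-19443$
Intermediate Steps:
$o = -9$
$R{\left(O \right)} = -9$
$123 \left(-158\right) + R{\left(11 \right)} = 123 \left(-158\right) - 9 = -19434 - 9 = -19443$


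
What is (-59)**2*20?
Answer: 69620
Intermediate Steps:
(-59)**2*20 = 3481*20 = 69620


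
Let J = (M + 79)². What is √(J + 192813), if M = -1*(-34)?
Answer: √205582 ≈ 453.41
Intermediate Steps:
M = 34
J = 12769 (J = (34 + 79)² = 113² = 12769)
√(J + 192813) = √(12769 + 192813) = √205582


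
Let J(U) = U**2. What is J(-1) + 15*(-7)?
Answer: -104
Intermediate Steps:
J(-1) + 15*(-7) = (-1)**2 + 15*(-7) = 1 - 105 = -104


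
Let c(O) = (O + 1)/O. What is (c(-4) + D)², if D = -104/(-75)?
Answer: 410881/90000 ≈ 4.5653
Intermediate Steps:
D = 104/75 (D = -104*(-1/75) = 104/75 ≈ 1.3867)
c(O) = (1 + O)/O
(c(-4) + D)² = ((1 - 4)/(-4) + 104/75)² = (-¼*(-3) + 104/75)² = (¾ + 104/75)² = (641/300)² = 410881/90000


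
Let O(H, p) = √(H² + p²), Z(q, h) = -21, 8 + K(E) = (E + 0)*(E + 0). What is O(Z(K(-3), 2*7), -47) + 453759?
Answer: 453759 + 5*√106 ≈ 4.5381e+5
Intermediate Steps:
K(E) = -8 + E² (K(E) = -8 + (E + 0)*(E + 0) = -8 + E*E = -8 + E²)
O(Z(K(-3), 2*7), -47) + 453759 = √((-21)² + (-47)²) + 453759 = √(441 + 2209) + 453759 = √2650 + 453759 = 5*√106 + 453759 = 453759 + 5*√106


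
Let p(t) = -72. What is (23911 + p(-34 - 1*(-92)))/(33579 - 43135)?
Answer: -23839/9556 ≈ -2.4947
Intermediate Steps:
(23911 + p(-34 - 1*(-92)))/(33579 - 43135) = (23911 - 72)/(33579 - 43135) = 23839/(-9556) = 23839*(-1/9556) = -23839/9556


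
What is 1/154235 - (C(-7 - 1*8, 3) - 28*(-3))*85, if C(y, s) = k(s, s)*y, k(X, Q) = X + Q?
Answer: 78659851/154235 ≈ 510.00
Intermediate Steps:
k(X, Q) = Q + X
C(y, s) = 2*s*y (C(y, s) = (s + s)*y = (2*s)*y = 2*s*y)
1/154235 - (C(-7 - 1*8, 3) - 28*(-3))*85 = 1/154235 - (2*3*(-7 - 1*8) - 28*(-3))*85 = 1/154235 - (2*3*(-7 - 8) + 84)*85 = 1/154235 - (2*3*(-15) + 84)*85 = 1/154235 - (-90 + 84)*85 = 1/154235 - (-6)*85 = 1/154235 - 1*(-510) = 1/154235 + 510 = 78659851/154235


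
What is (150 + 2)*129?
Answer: 19608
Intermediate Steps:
(150 + 2)*129 = 152*129 = 19608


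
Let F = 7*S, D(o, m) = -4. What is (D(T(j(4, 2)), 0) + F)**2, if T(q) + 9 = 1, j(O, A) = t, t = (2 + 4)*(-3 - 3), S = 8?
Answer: 2704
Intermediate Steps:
t = -36 (t = 6*(-6) = -36)
j(O, A) = -36
T(q) = -8 (T(q) = -9 + 1 = -8)
F = 56 (F = 7*8 = 56)
(D(T(j(4, 2)), 0) + F)**2 = (-4 + 56)**2 = 52**2 = 2704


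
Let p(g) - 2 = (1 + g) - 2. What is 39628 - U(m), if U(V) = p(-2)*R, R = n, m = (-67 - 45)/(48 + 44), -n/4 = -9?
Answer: 39664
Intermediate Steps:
n = 36 (n = -4*(-9) = 36)
p(g) = 1 + g (p(g) = 2 + ((1 + g) - 2) = 2 + (-1 + g) = 1 + g)
m = -28/23 (m = -112/92 = -112*1/92 = -28/23 ≈ -1.2174)
R = 36
U(V) = -36 (U(V) = (1 - 2)*36 = -1*36 = -36)
39628 - U(m) = 39628 - 1*(-36) = 39628 + 36 = 39664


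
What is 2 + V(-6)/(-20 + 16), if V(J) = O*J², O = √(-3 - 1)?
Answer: 2 - 18*I ≈ 2.0 - 18.0*I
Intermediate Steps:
O = 2*I (O = √(-4) = 2*I ≈ 2.0*I)
V(J) = 2*I*J² (V(J) = (2*I)*J² = 2*I*J²)
2 + V(-6)/(-20 + 16) = 2 + (2*I*(-6)²)/(-20 + 16) = 2 + (2*I*36)/(-4) = 2 - 18*I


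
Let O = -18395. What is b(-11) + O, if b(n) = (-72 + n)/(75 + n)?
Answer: -1177363/64 ≈ -18396.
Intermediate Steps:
b(n) = (-72 + n)/(75 + n)
b(-11) + O = (-72 - 11)/(75 - 11) - 18395 = -83/64 - 18395 = -1177363/64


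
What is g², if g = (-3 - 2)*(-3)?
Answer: 225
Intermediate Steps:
g = 15 (g = -5*(-3) = 15)
g² = 15² = 225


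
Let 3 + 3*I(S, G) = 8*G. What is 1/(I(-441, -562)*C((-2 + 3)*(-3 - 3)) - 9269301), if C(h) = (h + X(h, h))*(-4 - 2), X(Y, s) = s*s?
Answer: -1/8999361 ≈ -1.1112e-7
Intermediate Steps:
X(Y, s) = s**2
I(S, G) = -1 + 8*G/3 (I(S, G) = -1 + (8*G)/3 = -1 + 8*G/3)
C(h) = -6*h - 6*h**2 (C(h) = (h + h**2)*(-4 - 2) = (h + h**2)*(-6) = -6*h - 6*h**2)
1/(I(-441, -562)*C((-2 + 3)*(-3 - 3)) - 9269301) = 1/((-1 + (8/3)*(-562))*(6*((-2 + 3)*(-3 - 3))*(-1 - (-2 + 3)*(-3 - 3))) - 9269301) = 1/((-1 - 4496/3)*(6*(1*(-6))*(-1 - (-6))) - 9269301) = 1/(-8998*(-6)*(-1 - 1*(-6)) - 9269301) = 1/(-8998*(-6)*(-1 + 6) - 9269301) = 1/(-8998*(-6)*5 - 9269301) = 1/(-4499/3*(-180) - 9269301) = 1/(269940 - 9269301) = 1/(-8999361) = -1/8999361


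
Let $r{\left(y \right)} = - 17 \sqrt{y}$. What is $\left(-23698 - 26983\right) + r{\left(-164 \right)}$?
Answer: $-50681 - 34 i \sqrt{41} \approx -50681.0 - 217.71 i$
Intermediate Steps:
$\left(-23698 - 26983\right) + r{\left(-164 \right)} = \left(-23698 - 26983\right) - 17 \sqrt{-164} = -50681 - 17 \cdot 2 i \sqrt{41} = -50681 - 34 i \sqrt{41}$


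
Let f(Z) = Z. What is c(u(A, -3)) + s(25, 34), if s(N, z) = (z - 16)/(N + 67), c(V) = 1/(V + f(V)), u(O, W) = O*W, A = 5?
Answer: 56/345 ≈ 0.16232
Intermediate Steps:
c(V) = 1/(2*V) (c(V) = 1/(V + V) = 1/(2*V))
s(N, z) = (-16 + z)/(67 + N)
c(u(A, -3)) + s(25, 34) = 1/(2*((5*(-3)))) + (-16 + 34)/(67 + 25) = (½)/(-15) + 18/92 = (½)*(-1/15) + (1/92)*18 = -1/30 + 9/46 = 56/345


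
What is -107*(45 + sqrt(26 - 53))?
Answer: -4815 - 321*I*sqrt(3) ≈ -4815.0 - 555.99*I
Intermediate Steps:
-107*(45 + sqrt(26 - 53)) = -107*(45 + sqrt(-27)) = -107*(45 + 3*I*sqrt(3)) = -4815 - 321*I*sqrt(3)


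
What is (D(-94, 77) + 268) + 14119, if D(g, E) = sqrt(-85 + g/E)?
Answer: 14387 + I*sqrt(511203)/77 ≈ 14387.0 + 9.2855*I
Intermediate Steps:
(D(-94, 77) + 268) + 14119 = (sqrt(-85 - 94/77) + 268) + 14119 = (sqrt(-6639/77) + 268) + 14119 = (I*sqrt(511203)/77 + 268) + 14119 = (268 + I*sqrt(511203)/77) + 14119 = 14387 + I*sqrt(511203)/77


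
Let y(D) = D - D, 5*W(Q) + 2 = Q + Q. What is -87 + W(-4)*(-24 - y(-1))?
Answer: -39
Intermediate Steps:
W(Q) = -2/5 + 2*Q/5 (W(Q) = -2/5 + (Q + Q)/5 = -2/5 + (2*Q)/5 = -2/5 + 2*Q/5)
y(D) = 0
-87 + W(-4)*(-24 - y(-1)) = -87 + (-2/5 + (2/5)*(-4))*(-24 - 1*0) = -87 + (-2/5 - 8/5)*(-24 + 0) = -87 - 2*(-24) = -87 + 48 = -39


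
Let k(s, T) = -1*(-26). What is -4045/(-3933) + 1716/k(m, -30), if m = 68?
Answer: 263623/3933 ≈ 67.028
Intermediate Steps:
k(s, T) = 26
-4045/(-3933) + 1716/k(m, -30) = -4045/(-3933) + 1716/26 = -4045*(-1/3933) + 1716*(1/26) = 4045/3933 + 66 = 263623/3933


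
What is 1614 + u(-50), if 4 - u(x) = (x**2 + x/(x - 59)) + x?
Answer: -90738/109 ≈ -832.46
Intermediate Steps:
u(x) = 4 - x - x**2 - x/(-59 + x) (u(x) = 4 - ((x**2 + x/(x - 59)) + x) = 4 - ((x**2 + x/(-59 + x)) + x) = 4 - (x + x**2 + x/(-59 + x)) = 4 + (-x - x**2 - x/(-59 + x)) = 4 - x - x**2 - x/(-59 + x))
1614 + u(-50) = 1614 + (-236 - 1*(-50)**3 + 58*(-50)**2 + 62*(-50))/(-59 - 50) = 1614 + (-236 - 1*(-125000) + 58*2500 - 3100)/(-109) = 1614 - (-236 + 125000 + 145000 - 3100)/109 = 1614 - 1/109*266664 = 1614 - 266664/109 = -90738/109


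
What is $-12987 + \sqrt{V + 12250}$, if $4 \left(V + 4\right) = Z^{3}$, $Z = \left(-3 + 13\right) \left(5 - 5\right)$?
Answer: $-12987 + \sqrt{12246} \approx -12876.0$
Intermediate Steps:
$Z = 0$ ($Z = 10 \cdot 0 = 0$)
$V = -4$ ($V = -4 + \frac{0^{3}}{4} = -4 + \frac{1}{4} \cdot 0 = -4 + 0 = -4$)
$-12987 + \sqrt{V + 12250} = -12987 + \sqrt{-4 + 12250} = -12987 + \sqrt{12246}$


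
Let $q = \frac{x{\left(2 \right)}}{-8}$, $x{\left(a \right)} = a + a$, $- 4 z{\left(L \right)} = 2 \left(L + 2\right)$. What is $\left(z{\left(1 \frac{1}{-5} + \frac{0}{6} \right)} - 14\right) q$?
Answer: $\frac{149}{20} \approx 7.45$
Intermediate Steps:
$z{\left(L \right)} = -1 - \frac{L}{2}$ ($z{\left(L \right)} = - \frac{2 \left(L + 2\right)}{4} = - \frac{2 \left(2 + L\right)}{4} = - \frac{4 + 2 L}{4} = -1 - \frac{L}{2}$)
$x{\left(a \right)} = 2 a$
$q = - \frac{1}{2}$ ($q = \frac{2 \cdot 2}{-8} = 4 \left(- \frac{1}{8}\right) = - \frac{1}{2} \approx -0.5$)
$\left(z{\left(1 \frac{1}{-5} + \frac{0}{6} \right)} - 14\right) q = \left(\left(-1 - \frac{1 \frac{1}{-5} + \frac{0}{6}}{2}\right) - 14\right) \left(- \frac{1}{2}\right) = \left(\left(-1 - \frac{1 \left(- \frac{1}{5}\right) + 0 \cdot \frac{1}{6}}{2}\right) - 14\right) \left(- \frac{1}{2}\right) = \left(\left(-1 - \frac{- \frac{1}{5} + 0}{2}\right) - 14\right) \left(- \frac{1}{2}\right) = \left(\left(-1 - - \frac{1}{10}\right) - 14\right) \left(- \frac{1}{2}\right) = \left(\left(-1 + \frac{1}{10}\right) - 14\right) \left(- \frac{1}{2}\right) = \left(- \frac{9}{10} - 14\right) \left(- \frac{1}{2}\right) = \left(- \frac{149}{10}\right) \left(- \frac{1}{2}\right) = \frac{149}{20}$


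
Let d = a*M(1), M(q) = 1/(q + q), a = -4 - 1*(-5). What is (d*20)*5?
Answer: 50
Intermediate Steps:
a = 1 (a = -4 + 5 = 1)
M(q) = 1/(2*q)
d = ½ (d = 1*((½)/1) = 1*((½)*1) = 1*(½) = ½ ≈ 0.50000)
(d*20)*5 = ((½)*20)*5 = 10*5 = 50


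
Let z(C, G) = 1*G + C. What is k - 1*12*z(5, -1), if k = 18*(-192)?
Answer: -3504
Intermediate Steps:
z(C, G) = C + G (z(C, G) = G + C = C + G)
k = -3456
k - 1*12*z(5, -1) = -3456 - 1*12*(5 - 1) = -3456 - 12*4 = -3456 - 1*48 = -3456 - 48 = -3504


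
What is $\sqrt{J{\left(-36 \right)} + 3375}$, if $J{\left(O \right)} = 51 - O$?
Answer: $\sqrt{3462} \approx 58.839$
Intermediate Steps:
$\sqrt{J{\left(-36 \right)} + 3375} = \sqrt{\left(51 - -36\right) + 3375} = \sqrt{\left(51 + 36\right) + 3375} = \sqrt{87 + 3375} = \sqrt{3462}$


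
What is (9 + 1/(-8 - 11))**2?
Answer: 28900/361 ≈ 80.055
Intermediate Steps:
(9 + 1/(-8 - 11))**2 = (9 + 1/(-19))**2 = (9 - 1/19)**2 = (170/19)**2 = 28900/361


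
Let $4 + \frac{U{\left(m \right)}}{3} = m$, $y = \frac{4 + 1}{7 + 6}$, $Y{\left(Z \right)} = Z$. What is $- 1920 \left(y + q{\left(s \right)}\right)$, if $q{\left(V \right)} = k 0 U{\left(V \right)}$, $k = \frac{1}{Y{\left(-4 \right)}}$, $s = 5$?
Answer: $- \frac{9600}{13} \approx -738.46$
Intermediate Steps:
$y = \frac{5}{13} \approx 0.38462$
$U{\left(m \right)} = -12 + 3 m$
$k = - \frac{1}{4}$ ($k = \frac{1}{-4} = - \frac{1}{4} \approx -0.25$)
$q{\left(V \right)} = 0$ ($q{\left(V \right)} = \left(- \frac{1}{4}\right) 0 \left(-12 + 3 V\right) = 0 \left(-12 + 3 V\right) = 0$)
$- 1920 \left(y + q{\left(s \right)}\right) = - 1920 \left(\frac{5}{13} + 0\right) = \left(-1920\right) \frac{5}{13} = - \frac{9600}{13}$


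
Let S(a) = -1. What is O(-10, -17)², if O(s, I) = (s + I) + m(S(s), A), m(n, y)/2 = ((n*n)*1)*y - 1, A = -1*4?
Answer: 1369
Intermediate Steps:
A = -4
m(n, y) = -2 + 2*y*n² (m(n, y) = 2*(((n*n)*1)*y - 1) = 2*((n²*1)*y - 1) = 2*(n²*y - 1) = 2*(y*n² - 1) = 2*(-1 + y*n²) = -2 + 2*y*n²)
O(s, I) = -10 + I + s (O(s, I) = (s + I) + (-2 + 2*(-4)*(-1)²) = (I + s) + (-2 + 2*(-4)*1) = (I + s) + (-2 - 8) = (I + s) - 10 = -10 + I + s)
O(-10, -17)² = (-10 - 17 - 10)² = (-37)² = 1369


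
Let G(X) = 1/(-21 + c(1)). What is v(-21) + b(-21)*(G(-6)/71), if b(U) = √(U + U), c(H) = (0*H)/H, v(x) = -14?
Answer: -14 - I*√42/1491 ≈ -14.0 - 0.0043466*I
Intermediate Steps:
c(H) = 0 (c(H) = 0/H = 0)
G(X) = -1/21 (G(X) = 1/(-21 + 0) = 1/(-21) = -1/21)
b(U) = √2*√U (b(U) = √(2*U) = √2*√U)
v(-21) + b(-21)*(G(-6)/71) = -14 + (√2*√(-21))*(-1/21/71) = -14 + (√2*(I*√21))*(-1/21*1/71) = -14 + (I*√42)*(-1/1491) = -14 - I*√42/1491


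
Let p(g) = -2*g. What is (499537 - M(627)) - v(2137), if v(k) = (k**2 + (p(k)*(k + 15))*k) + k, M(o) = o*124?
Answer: 19651226659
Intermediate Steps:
M(o) = 124*o
v(k) = k + k**2 - 2*k**2*(15 + k) (v(k) = (k**2 + ((-2*k)*(k + 15))*k) + k = (k**2 + ((-2*k)*(15 + k))*k) + k = (k**2 + (-2*k*(15 + k))*k) + k = (k**2 - 2*k**2*(15 + k)) + k = k + k**2 - 2*k**2*(15 + k))
(499537 - M(627)) - v(2137) = (499537 - 124*627) - 2137*(1 - 29*2137 - 2*2137**2) = (499537 - 1*77748) - 2137*(1 - 61973 - 2*4566769) = (499537 - 77748) - 2137*(1 - 61973 - 9133538) = 421789 - 2137*(-9195510) = 421789 - 1*(-19650804870) = 421789 + 19650804870 = 19651226659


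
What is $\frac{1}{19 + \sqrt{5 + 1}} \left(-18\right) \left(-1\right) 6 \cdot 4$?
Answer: $\frac{8208}{355} - \frac{432 \sqrt{6}}{355} \approx 20.14$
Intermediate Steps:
$\frac{1}{19 + \sqrt{5 + 1}} \left(-18\right) \left(-1\right) 6 \cdot 4 = \frac{1}{19 + \sqrt{6}} \left(-18\right) \left(\left(-6\right) 4\right) = - \frac{18}{19 + \sqrt{6}} \left(-24\right) = \frac{432}{19 + \sqrt{6}}$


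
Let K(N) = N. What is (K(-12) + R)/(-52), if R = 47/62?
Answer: 697/3224 ≈ 0.21619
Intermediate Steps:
R = 47/62 (R = 47*(1/62) = 47/62 ≈ 0.75806)
(K(-12) + R)/(-52) = (-12 + 47/62)/(-52) = -697/62*(-1/52) = 697/3224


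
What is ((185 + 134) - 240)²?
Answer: 6241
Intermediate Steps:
((185 + 134) - 240)² = (319 - 240)² = 79² = 6241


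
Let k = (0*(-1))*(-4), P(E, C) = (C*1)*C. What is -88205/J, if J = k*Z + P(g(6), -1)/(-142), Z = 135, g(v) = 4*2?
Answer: 12525110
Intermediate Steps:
g(v) = 8
P(E, C) = C² (P(E, C) = C*C = C²)
k = 0 (k = 0*(-4) = 0)
J = -1/142 (J = 0*135 + (-1)²/(-142) = 0 + 1*(-1/142) = 0 - 1/142 = -1/142 ≈ -0.0070423)
-88205/J = -88205/(-1/142) = -88205*(-142) = 12525110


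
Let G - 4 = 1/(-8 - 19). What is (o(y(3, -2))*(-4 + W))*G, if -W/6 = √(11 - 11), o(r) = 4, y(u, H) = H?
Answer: -1712/27 ≈ -63.407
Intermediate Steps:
W = 0 (W = -6*√(11 - 11) = -6*√0 = -6*0 = 0)
G = 107/27 (G = 4 + 1/(-8 - 19) = 4 + 1/(-27) = 4 - 1/27 = 107/27 ≈ 3.9630)
(o(y(3, -2))*(-4 + W))*G = (4*(-4 + 0))*(107/27) = (4*(-4))*(107/27) = -16*107/27 = -1712/27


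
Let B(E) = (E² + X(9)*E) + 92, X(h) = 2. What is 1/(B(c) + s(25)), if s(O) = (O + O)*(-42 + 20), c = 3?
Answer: -1/993 ≈ -0.0010071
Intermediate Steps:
B(E) = 92 + E² + 2*E (B(E) = (E² + 2*E) + 92 = 92 + E² + 2*E)
s(O) = -44*O (s(O) = (2*O)*(-22) = -44*O)
1/(B(c) + s(25)) = 1/((92 + 3² + 2*3) - 44*25) = 1/((92 + 9 + 6) - 1100) = 1/(107 - 1100) = 1/(-993) = -1/993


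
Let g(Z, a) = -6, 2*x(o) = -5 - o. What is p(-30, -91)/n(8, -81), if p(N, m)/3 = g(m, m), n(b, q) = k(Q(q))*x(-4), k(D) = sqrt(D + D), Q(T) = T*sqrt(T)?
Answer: 2*(-1)**(1/4)*sqrt(2)/3 ≈ 0.66667 + 0.66667*I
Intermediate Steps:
Q(T) = T**(3/2)
k(D) = sqrt(2)*sqrt(D) (k(D) = sqrt(2*D) = sqrt(2)*sqrt(D))
x(o) = -5/2 - o/2 (x(o) = (-5 - o)/2 = -5/2 - o/2)
n(b, q) = -sqrt(2)*sqrt(q**(3/2))/2 (n(b, q) = (sqrt(2)*sqrt(q**(3/2)))*(-5/2 - 1/2*(-4)) = (sqrt(2)*sqrt(q**(3/2)))*(-5/2 + 2) = (sqrt(2)*sqrt(q**(3/2)))*(-1/2) = -sqrt(2)*sqrt(q**(3/2))/2)
p(N, m) = -18 (p(N, m) = 3*(-6) = -18)
p(-30, -91)/n(8, -81) = -18*(-(-1)**(1/4)*sqrt(2)/27) = -18*(-sqrt(2)/(27*sqrt(-I))) = -(-2)*sqrt(2)/(3*sqrt(-I)) = 2*sqrt(2)/(3*sqrt(-I))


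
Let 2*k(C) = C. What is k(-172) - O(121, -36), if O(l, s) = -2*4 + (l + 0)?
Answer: -199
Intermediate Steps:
k(C) = C/2
O(l, s) = -8 + l
k(-172) - O(121, -36) = (½)*(-172) - (-8 + 121) = -86 - 1*113 = -86 - 113 = -199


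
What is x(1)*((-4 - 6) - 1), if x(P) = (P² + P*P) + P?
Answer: -33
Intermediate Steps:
x(P) = P + 2*P² (x(P) = (P² + P²) + P = 2*P² + P = P + 2*P²)
x(1)*((-4 - 6) - 1) = (1*(1 + 2*1))*((-4 - 6) - 1) = (1*(1 + 2))*(-10 - 1) = (1*3)*(-11) = 3*(-11) = -33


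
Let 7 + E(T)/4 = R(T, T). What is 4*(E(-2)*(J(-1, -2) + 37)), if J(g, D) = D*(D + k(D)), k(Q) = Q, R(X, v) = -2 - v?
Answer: -5040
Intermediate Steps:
E(T) = -36 - 4*T (E(T) = -28 + 4*(-2 - T) = -28 + (-8 - 4*T) = -36 - 4*T)
J(g, D) = 2*D² (J(g, D) = D*(D + D) = D*(2*D) = 2*D²)
4*(E(-2)*(J(-1, -2) + 37)) = 4*((-36 - 4*(-2))*(2*(-2)² + 37)) = 4*((-36 + 8)*(2*4 + 37)) = 4*(-28*(8 + 37)) = 4*(-28*45) = 4*(-1260) = -5040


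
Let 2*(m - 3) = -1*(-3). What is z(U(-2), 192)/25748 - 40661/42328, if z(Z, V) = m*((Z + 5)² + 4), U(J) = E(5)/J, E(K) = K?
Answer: -25487489/26581984 ≈ -0.95883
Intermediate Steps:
m = 9/2 (m = 3 + (-1*(-3))/2 = 3 + (½)*3 = 3 + 3/2 = 9/2 ≈ 4.5000)
U(J) = 5/J
z(Z, V) = 18 + 9*(5 + Z)²/2 (z(Z, V) = 9*((Z + 5)² + 4)/2 = 9*((5 + Z)² + 4)/2 = 9*(4 + (5 + Z)²)/2 = 18 + 9*(5 + Z)²/2)
z(U(-2), 192)/25748 - 40661/42328 = (18 + 9*(5 + 5/(-2))²/2)/25748 - 40661/42328 = (18 + 9*(5 + 5*(-½))²/2)*(1/25748) - 40661*1/42328 = (18 + 9*(5 - 5/2)²/2)*(1/25748) - 40661/42328 = (18 + 9*(5/2)²/2)*(1/25748) - 40661/42328 = (18 + (9/2)*(25/4))*(1/25748) - 40661/42328 = (18 + 225/8)*(1/25748) - 40661/42328 = (369/8)*(1/25748) - 40661/42328 = 9/5024 - 40661/42328 = -25487489/26581984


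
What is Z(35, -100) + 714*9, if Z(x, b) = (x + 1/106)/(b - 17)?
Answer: 26563847/4134 ≈ 6425.7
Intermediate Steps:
Z(x, b) = (1/106 + x)/(-17 + b) (Z(x, b) = (x + 1/106)/(-17 + b) = (1/106 + x)/(-17 + b))
Z(35, -100) + 714*9 = (1/106 + 35)/(-17 - 100) + 714*9 = (3711/106)/(-117) + 6426 = -1/117*3711/106 + 6426 = -1237/4134 + 6426 = 26563847/4134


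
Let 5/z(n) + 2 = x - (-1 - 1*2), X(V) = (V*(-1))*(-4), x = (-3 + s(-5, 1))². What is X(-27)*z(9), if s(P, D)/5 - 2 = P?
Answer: -108/65 ≈ -1.6615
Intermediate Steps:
s(P, D) = 10 + 5*P
x = 324 (x = (-3 + (10 + 5*(-5)))² = (-3 + (10 - 25))² = (-3 - 15)² = (-18)² = 324)
X(V) = 4*V (X(V) = -V*(-4) = 4*V)
z(n) = 1/65 (z(n) = 5/(-2 + (324 - (-1 - 1*2))) = 5/(-2 + (324 - (-1 - 2))) = 5/(-2 + (324 - 1*(-3))) = 5/(-2 + (324 + 3)) = 5/(-2 + 327) = 5/325 = 5*(1/325) = 1/65)
X(-27)*z(9) = (4*(-27))*(1/65) = -108*1/65 = -108/65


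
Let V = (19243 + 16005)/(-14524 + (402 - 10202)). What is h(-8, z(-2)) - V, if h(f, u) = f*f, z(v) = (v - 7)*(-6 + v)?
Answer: 397996/6081 ≈ 65.449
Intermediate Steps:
V = -8812/6081 (V = 35248/(-14524 - 9800) = 35248/(-24324) = 35248*(-1/24324) = -8812/6081 ≈ -1.4491)
z(v) = (-7 + v)*(-6 + v)
h(f, u) = f²
h(-8, z(-2)) - V = (-8)² - 1*(-8812/6081) = 64 + 8812/6081 = 397996/6081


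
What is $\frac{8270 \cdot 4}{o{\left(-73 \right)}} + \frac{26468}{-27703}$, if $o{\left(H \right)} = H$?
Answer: $- \frac{70642108}{155563} \approx -454.11$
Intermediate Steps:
$\frac{8270 \cdot 4}{o{\left(-73 \right)}} + \frac{26468}{-27703} = \frac{8270 \cdot 4}{-73} + \frac{26468}{-27703} = 33080 \left(- \frac{1}{73}\right) + 26468 \left(- \frac{1}{27703}\right) = - \frac{33080}{73} - \frac{2036}{2131} = - \frac{70642108}{155563}$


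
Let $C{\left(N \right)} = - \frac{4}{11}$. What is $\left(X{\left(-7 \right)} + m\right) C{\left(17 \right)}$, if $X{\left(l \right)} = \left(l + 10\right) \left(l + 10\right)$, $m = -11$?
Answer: $\frac{8}{11} \approx 0.72727$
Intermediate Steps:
$C{\left(N \right)} = - \frac{4}{11}$ ($C{\left(N \right)} = \left(-4\right) \frac{1}{11} = - \frac{4}{11}$)
$X{\left(l \right)} = \left(10 + l\right)^{2}$ ($X{\left(l \right)} = \left(10 + l\right) \left(10 + l\right) = \left(10 + l\right)^{2}$)
$\left(X{\left(-7 \right)} + m\right) C{\left(17 \right)} = \left(\left(10 - 7\right)^{2} - 11\right) \left(- \frac{4}{11}\right) = \left(3^{2} - 11\right) \left(- \frac{4}{11}\right) = \left(9 - 11\right) \left(- \frac{4}{11}\right) = \left(-2\right) \left(- \frac{4}{11}\right) = \frac{8}{11}$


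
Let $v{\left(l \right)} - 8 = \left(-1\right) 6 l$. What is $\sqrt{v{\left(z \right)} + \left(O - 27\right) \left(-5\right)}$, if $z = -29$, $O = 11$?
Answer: $\sqrt{262} \approx 16.186$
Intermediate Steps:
$v{\left(l \right)} = 8 - 6 l$ ($v{\left(l \right)} = 8 + \left(-1\right) 6 l = 8 - 6 l$)
$\sqrt{v{\left(z \right)} + \left(O - 27\right) \left(-5\right)} = \sqrt{\left(8 - -174\right) + \left(11 - 27\right) \left(-5\right)} = \sqrt{\left(8 + 174\right) - -80} = \sqrt{182 + 80} = \sqrt{262}$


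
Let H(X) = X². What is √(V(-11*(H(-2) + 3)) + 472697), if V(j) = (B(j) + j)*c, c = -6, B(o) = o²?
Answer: √437585 ≈ 661.50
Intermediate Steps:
V(j) = -6*j - 6*j² (V(j) = (j² + j)*(-6) = (j + j²)*(-6) = -6*j - 6*j²)
√(V(-11*(H(-2) + 3)) + 472697) = √(6*(-11*((-2)² + 3))*(-1 - (-11)*((-2)² + 3)) + 472697) = √(6*(-11*(4 + 3))*(-1 - (-11)*(4 + 3)) + 472697) = √(6*(-11*7)*(-1 - (-11)*7) + 472697) = √(6*(-77)*(-1 - 1*(-77)) + 472697) = √(6*(-77)*(-1 + 77) + 472697) = √(6*(-77)*76 + 472697) = √(-35112 + 472697) = √437585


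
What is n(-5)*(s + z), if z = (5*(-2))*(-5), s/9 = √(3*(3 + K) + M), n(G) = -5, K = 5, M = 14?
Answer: -250 - 45*√38 ≈ -527.40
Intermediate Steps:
s = 9*√38 (s = 9*√(3*(3 + 5) + 14) = 9*√(3*8 + 14) = 9*√(24 + 14) = 9*√38 ≈ 55.480)
z = 50 (z = -10*(-5) = 50)
n(-5)*(s + z) = -5*(9*√38 + 50) = -5*(50 + 9*√38) = -250 - 45*√38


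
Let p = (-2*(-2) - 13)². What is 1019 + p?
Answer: 1100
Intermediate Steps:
p = 81 (p = (4 - 13)² = (-9)² = 81)
1019 + p = 1019 + 81 = 1100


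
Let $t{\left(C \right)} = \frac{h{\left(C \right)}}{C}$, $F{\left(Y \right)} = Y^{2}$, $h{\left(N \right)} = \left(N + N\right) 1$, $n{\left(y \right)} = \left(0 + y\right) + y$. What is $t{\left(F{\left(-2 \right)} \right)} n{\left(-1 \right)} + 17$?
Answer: $13$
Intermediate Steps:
$n{\left(y \right)} = 2 y$ ($n{\left(y \right)} = y + y = 2 y$)
$h{\left(N \right)} = 2 N$ ($h{\left(N \right)} = 2 N 1 = 2 N$)
$t{\left(C \right)} = 2$ ($t{\left(C \right)} = \frac{2 C}{C} = 2$)
$t{\left(F{\left(-2 \right)} \right)} n{\left(-1 \right)} + 17 = 2 \cdot 2 \left(-1\right) + 17 = 2 \left(-2\right) + 17 = -4 + 17 = 13$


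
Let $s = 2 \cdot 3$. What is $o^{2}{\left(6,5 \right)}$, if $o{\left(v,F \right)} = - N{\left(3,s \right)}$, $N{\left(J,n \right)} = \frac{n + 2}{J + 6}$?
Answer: $\frac{64}{81} \approx 0.79012$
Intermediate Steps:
$s = 6$
$N{\left(J,n \right)} = \frac{2 + n}{6 + J}$
$o{\left(v,F \right)} = - \frac{8}{9}$ ($o{\left(v,F \right)} = - \frac{2 + 6}{6 + 3} = - \frac{8}{9}$)
$o^{2}{\left(6,5 \right)} = \left(- \frac{8}{9}\right)^{2} = \frac{64}{81}$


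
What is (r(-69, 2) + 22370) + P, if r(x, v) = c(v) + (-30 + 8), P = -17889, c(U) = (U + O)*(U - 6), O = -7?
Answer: 4479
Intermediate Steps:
c(U) = (-7 + U)*(-6 + U) (c(U) = (U - 7)*(U - 6) = (-7 + U)*(-6 + U))
r(x, v) = 20 + v² - 13*v (r(x, v) = (42 + v² - 13*v) + (-30 + 8) = (42 + v² - 13*v) - 22 = 20 + v² - 13*v)
(r(-69, 2) + 22370) + P = ((20 + 2² - 13*2) + 22370) - 17889 = ((20 + 4 - 26) + 22370) - 17889 = (-2 + 22370) - 17889 = 22368 - 17889 = 4479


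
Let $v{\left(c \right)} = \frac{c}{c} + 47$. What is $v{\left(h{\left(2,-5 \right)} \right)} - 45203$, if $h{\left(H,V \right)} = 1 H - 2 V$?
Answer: $-45155$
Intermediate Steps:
$h{\left(H,V \right)} = H - 2 V$
$v{\left(c \right)} = 48$ ($v{\left(c \right)} = 1 + 47 = 48$)
$v{\left(h{\left(2,-5 \right)} \right)} - 45203 = 48 - 45203 = -45155$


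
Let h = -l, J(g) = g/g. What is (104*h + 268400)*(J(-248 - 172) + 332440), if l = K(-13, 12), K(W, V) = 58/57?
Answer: 5083943086688/57 ≈ 8.9192e+10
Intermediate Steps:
K(W, V) = 58/57 (K(W, V) = 58*(1/57) = 58/57)
l = 58/57 ≈ 1.0175
J(g) = 1
h = -58/57 (h = -1*58/57 = -58/57 ≈ -1.0175)
(104*h + 268400)*(J(-248 - 172) + 332440) = (104*(-58/57) + 268400)*(1 + 332440) = (-6032/57 + 268400)*332441 = (15292768/57)*332441 = 5083943086688/57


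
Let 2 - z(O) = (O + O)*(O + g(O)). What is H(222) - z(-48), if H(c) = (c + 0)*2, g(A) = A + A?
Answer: 14266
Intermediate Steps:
g(A) = 2*A
H(c) = 2*c (H(c) = c*2 = 2*c)
z(O) = 2 - 6*O² (z(O) = 2 - (O + O)*(O + 2*O) = 2 - 2*O*3*O = 2 - 6*O²)
H(222) - z(-48) = 2*222 - (2 - 6*(-48)²) = 444 - (2 - 6*2304) = 444 - (2 - 13824) = 444 - 1*(-13822) = 444 + 13822 = 14266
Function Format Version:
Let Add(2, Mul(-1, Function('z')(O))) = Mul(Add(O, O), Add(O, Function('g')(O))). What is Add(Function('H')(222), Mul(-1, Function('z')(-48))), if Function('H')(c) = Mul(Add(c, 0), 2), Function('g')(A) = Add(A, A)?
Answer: 14266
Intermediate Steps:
Function('g')(A) = Mul(2, A)
Function('H')(c) = Mul(2, c) (Function('H')(c) = Mul(c, 2) = Mul(2, c))
Function('z')(O) = Add(2, Mul(-6, Pow(O, 2))) (Function('z')(O) = Add(2, Mul(-1, Mul(Add(O, O), Add(O, Mul(2, O))))) = Add(2, Mul(-1, Mul(Mul(2, O), Mul(3, O)))) = Add(2, Mul(-1, Mul(6, Pow(O, 2)))) = Add(2, Mul(-6, Pow(O, 2))))
Add(Function('H')(222), Mul(-1, Function('z')(-48))) = Add(Mul(2, 222), Mul(-1, Add(2, Mul(-6, Pow(-48, 2))))) = Add(444, Mul(-1, Add(2, Mul(-6, 2304)))) = Add(444, Mul(-1, Add(2, -13824))) = Add(444, Mul(-1, -13822)) = Add(444, 13822) = 14266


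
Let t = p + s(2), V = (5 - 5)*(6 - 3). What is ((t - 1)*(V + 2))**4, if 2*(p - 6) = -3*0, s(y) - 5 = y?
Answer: 331776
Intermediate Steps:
V = 0 (V = 0*3 = 0)
s(y) = 5 + y
p = 6 (p = 6 + (-3*0)/2 = 6 + (1/2)*0 = 6 + 0 = 6)
t = 13 (t = 6 + (5 + 2) = 6 + 7 = 13)
((t - 1)*(V + 2))**4 = ((13 - 1)*(0 + 2))**4 = (12*2)**4 = 24**4 = 331776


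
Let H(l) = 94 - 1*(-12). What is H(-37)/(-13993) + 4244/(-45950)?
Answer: -32128496/321489175 ≈ -0.099936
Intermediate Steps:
H(l) = 106 (H(l) = 94 + 12 = 106)
H(-37)/(-13993) + 4244/(-45950) = 106/(-13993) + 4244/(-45950) = 106*(-1/13993) + 4244*(-1/45950) = -106/13993 - 2122/22975 = -32128496/321489175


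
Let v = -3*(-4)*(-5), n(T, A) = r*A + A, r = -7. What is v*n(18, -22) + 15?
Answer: -7905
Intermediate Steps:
n(T, A) = -6*A (n(T, A) = -7*A + A = -6*A)
v = -60 (v = 12*(-5) = -60)
v*n(18, -22) + 15 = -(-360)*(-22) + 15 = -60*132 + 15 = -7920 + 15 = -7905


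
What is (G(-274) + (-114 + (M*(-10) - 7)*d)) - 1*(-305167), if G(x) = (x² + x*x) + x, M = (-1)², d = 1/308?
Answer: 140118731/308 ≈ 4.5493e+5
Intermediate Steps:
d = 1/308 ≈ 0.0032468
M = 1
G(x) = x + 2*x² (G(x) = (x² + x²) + x = 2*x² + x = x + 2*x²)
(G(-274) + (-114 + (M*(-10) - 7)*d)) - 1*(-305167) = (-274*(1 + 2*(-274)) + (-114 + (1*(-10) - 7)*(1/308))) - 1*(-305167) = (-274*(1 - 548) + (-114 + (-10 - 7)*(1/308))) + 305167 = (-274*(-547) + (-114 - 17*1/308)) + 305167 = (149878 + (-114 - 17/308)) + 305167 = (149878 - 35129/308) + 305167 = 46127295/308 + 305167 = 140118731/308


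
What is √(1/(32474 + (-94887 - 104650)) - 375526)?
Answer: I*√10480947922721757/167063 ≈ 612.8*I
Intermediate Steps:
√(1/(32474 + (-94887 - 104650)) - 375526) = √(1/(32474 - 199537) - 375526) = √(1/(-167063) - 375526) = √(-1/167063 - 375526) = √(-62736500139/167063) = I*√10480947922721757/167063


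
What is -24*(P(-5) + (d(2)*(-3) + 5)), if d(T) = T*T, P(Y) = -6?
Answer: 312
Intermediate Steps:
d(T) = T²
-24*(P(-5) + (d(2)*(-3) + 5)) = -24*(-6 + (2²*(-3) + 5)) = -24*(-6 + (4*(-3) + 5)) = -24*(-6 + (-12 + 5)) = -24*(-6 - 7) = -24*(-13) = 312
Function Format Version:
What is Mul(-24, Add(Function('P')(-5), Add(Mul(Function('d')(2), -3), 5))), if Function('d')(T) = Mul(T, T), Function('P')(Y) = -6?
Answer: 312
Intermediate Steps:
Function('d')(T) = Pow(T, 2)
Mul(-24, Add(Function('P')(-5), Add(Mul(Function('d')(2), -3), 5))) = Mul(-24, Add(-6, Add(Mul(Pow(2, 2), -3), 5))) = Mul(-24, Add(-6, Add(Mul(4, -3), 5))) = Mul(-24, Add(-6, Add(-12, 5))) = Mul(-24, Add(-6, -7)) = Mul(-24, -13) = 312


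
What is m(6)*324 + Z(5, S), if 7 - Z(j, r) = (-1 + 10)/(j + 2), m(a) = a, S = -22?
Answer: 13648/7 ≈ 1949.7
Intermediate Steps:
Z(j, r) = 7 - 9/(2 + j) (Z(j, r) = 7 - (-1 + 10)/(j + 2) = 7 - 9/(2 + j))
m(6)*324 + Z(5, S) = 6*324 + (5 + 7*5)/(2 + 5) = 1944 + (5 + 35)/7 = 1944 + (1/7)*40 = 1944 + 40/7 = 13648/7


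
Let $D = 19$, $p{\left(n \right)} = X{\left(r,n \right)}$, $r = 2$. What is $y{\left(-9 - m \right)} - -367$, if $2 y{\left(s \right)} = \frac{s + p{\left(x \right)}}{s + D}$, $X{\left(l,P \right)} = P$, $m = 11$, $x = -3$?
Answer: $\frac{757}{2} \approx 378.5$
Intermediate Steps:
$p{\left(n \right)} = n$
$y{\left(s \right)} = \frac{-3 + s}{2 \left(19 + s\right)}$ ($y{\left(s \right)} = \frac{\left(s - 3\right) \frac{1}{s + 19}}{2} = \frac{\left(-3 + s\right) \frac{1}{19 + s}}{2} = \frac{\frac{1}{19 + s} \left(-3 + s\right)}{2} = \frac{-3 + s}{2 \left(19 + s\right)}$)
$y{\left(-9 - m \right)} - -367 = \frac{-3 - 20}{2 \left(19 - 20\right)} - -367 = \frac{-3 - 20}{2 \left(19 - 20\right)} + 367 = \frac{1}{2} \frac{1}{-1} \left(-23\right) + 367 = \frac{1}{2} \left(-1\right) \left(-23\right) + 367 = \frac{23}{2} + 367 = \frac{757}{2}$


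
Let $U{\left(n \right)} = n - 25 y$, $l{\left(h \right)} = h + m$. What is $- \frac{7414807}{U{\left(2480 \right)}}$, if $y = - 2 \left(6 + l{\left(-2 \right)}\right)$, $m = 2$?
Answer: $- \frac{7414807}{2780} \approx -2667.2$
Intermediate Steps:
$l{\left(h \right)} = 2 + h$ ($l{\left(h \right)} = h + 2 = 2 + h$)
$y = -12$ ($y = - 2 \left(6 + \left(2 - 2\right)\right) = - 2 \left(6 + 0\right) = \left(-2\right) 6 = -12$)
$U{\left(n \right)} = 300 + n$ ($U{\left(n \right)} = n - -300 = n + 300 = 300 + n$)
$- \frac{7414807}{U{\left(2480 \right)}} = - \frac{7414807}{300 + 2480} = - \frac{7414807}{2780}$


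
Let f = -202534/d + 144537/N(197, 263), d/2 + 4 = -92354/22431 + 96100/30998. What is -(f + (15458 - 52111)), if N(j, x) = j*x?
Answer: 1487993466177128059/90369646260692 ≈ 16466.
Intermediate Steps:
d = -3488434744/347658069 (d = -8 + 2*(-92354/22431 + 96100/30998) = -8 + 2*(-92354*1/22431 + 96100*(1/30998)) = -8 + 2*(-92354/22431 + 48050/15499) = -8 + 2*(-353585096/347658069) = -8 - 707170192/347658069 = -3488434744/347658069 ≈ -10.034)
f = 1824325178216015817/90369646260692 (f = -202534/(-3488434744/347658069) + 144537/((197*263)) = -202534*(-347658069/3488434744) + 144537/51811 = 35206289673423/1744217372 + 144537*(1/51811) = 35206289673423/1744217372 + 144537/51811 = 1824325178216015817/90369646260692 ≈ 20187.)
-(f + (15458 - 52111)) = -(1824325178216015817/90369646260692 + (15458 - 52111)) = -(1824325178216015817/90369646260692 - 36653) = -1*(-1487993466177128059/90369646260692) = 1487993466177128059/90369646260692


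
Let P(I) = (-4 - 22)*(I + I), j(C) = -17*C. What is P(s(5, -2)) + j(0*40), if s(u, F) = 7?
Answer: -364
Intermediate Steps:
P(I) = -52*I
P(s(5, -2)) + j(0*40) = -52*7 - 0*40 = -364 - 17*0 = -364 + 0 = -364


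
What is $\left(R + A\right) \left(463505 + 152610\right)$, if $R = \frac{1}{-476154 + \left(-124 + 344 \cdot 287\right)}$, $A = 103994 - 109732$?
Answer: $- \frac{266948076986923}{75510} \approx -3.5353 \cdot 10^{9}$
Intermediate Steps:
$A = -5738$
$R = - \frac{1}{377550}$ ($R = \frac{1}{-476154 + \left(-124 + 98728\right)} = \frac{1}{-476154 + 98604} = \frac{1}{-377550} = - \frac{1}{377550} \approx -2.6487 \cdot 10^{-6}$)
$\left(R + A\right) \left(463505 + 152610\right) = \left(- \frac{1}{377550} - 5738\right) \left(463505 + 152610\right) = \left(- \frac{2166381901}{377550}\right) 616115 = - \frac{266948076986923}{75510}$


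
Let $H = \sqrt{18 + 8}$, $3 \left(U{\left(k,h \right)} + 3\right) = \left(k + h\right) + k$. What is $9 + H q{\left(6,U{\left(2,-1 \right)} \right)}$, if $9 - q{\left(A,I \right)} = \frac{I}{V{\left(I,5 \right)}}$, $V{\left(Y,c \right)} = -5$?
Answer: $9 + \frac{43 \sqrt{26}}{5} \approx 52.852$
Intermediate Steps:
$U{\left(k,h \right)} = -3 + \frac{h}{3} + \frac{2 k}{3}$ ($U{\left(k,h \right)} = -3 + \frac{\left(k + h\right) + k}{3} = -3 + \frac{\left(h + k\right) + k}{3} = -3 + \frac{h + 2 k}{3} = -3 + \left(\frac{h}{3} + \frac{2 k}{3}\right) = -3 + \frac{h}{3} + \frac{2 k}{3}$)
$q{\left(A,I \right)} = 9 + \frac{I}{5}$ ($q{\left(A,I \right)} = 9 - \frac{I}{-5} = 9 - I \left(- \frac{1}{5}\right) = 9 - - \frac{I}{5} = 9 + \frac{I}{5}$)
$H = \sqrt{26} \approx 5.099$
$9 + H q{\left(6,U{\left(2,-1 \right)} \right)} = 9 + \sqrt{26} \left(9 + \frac{-3 + \frac{1}{3} \left(-1\right) + \frac{2}{3} \cdot 2}{5}\right) = 9 + \sqrt{26} \left(9 + \frac{-3 - \frac{1}{3} + \frac{4}{3}}{5}\right) = 9 + \sqrt{26} \left(9 + \frac{1}{5} \left(-2\right)\right) = 9 + \sqrt{26} \left(9 - \frac{2}{5}\right) = 9 + \sqrt{26} \cdot \frac{43}{5} = 9 + \frac{43 \sqrt{26}}{5}$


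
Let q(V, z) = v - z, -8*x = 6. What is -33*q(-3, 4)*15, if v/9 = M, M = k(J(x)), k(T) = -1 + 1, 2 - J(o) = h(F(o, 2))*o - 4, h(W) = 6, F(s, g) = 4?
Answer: 1980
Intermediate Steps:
x = -3/4 (x = -1/8*6 = -3/4 ≈ -0.75000)
J(o) = 6 - 6*o (J(o) = 2 - (6*o - 4) = 2 - (-4 + 6*o) = 2 + (4 - 6*o) = 6 - 6*o)
k(T) = 0
M = 0
v = 0 (v = 9*0 = 0)
q(V, z) = -z (q(V, z) = 0 - z = -z)
-33*q(-3, 4)*15 = -(-33)*4*15 = -33*(-4)*15 = 132*15 = 1980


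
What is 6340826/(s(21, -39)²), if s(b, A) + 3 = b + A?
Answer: 6340826/441 ≈ 14378.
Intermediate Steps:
s(b, A) = -3 + A + b (s(b, A) = -3 + (b + A) = -3 + (A + b) = -3 + A + b)
6340826/(s(21, -39)²) = 6340826/((-3 - 39 + 21)²) = 6340826/((-21)²) = 6340826/441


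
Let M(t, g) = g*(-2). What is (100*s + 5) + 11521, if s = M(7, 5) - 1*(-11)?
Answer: 11626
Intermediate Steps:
M(t, g) = -2*g
s = 1 (s = -2*5 - 1*(-11) = -10 + 11 = 1)
(100*s + 5) + 11521 = (100*1 + 5) + 11521 = (100 + 5) + 11521 = 105 + 11521 = 11626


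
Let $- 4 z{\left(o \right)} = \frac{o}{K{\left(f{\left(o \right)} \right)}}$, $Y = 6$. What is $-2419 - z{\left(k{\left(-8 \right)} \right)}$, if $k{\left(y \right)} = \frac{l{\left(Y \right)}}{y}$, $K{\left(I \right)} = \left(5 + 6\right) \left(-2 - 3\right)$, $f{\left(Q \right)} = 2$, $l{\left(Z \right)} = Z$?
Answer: $- \frac{2128717}{880} \approx -2419.0$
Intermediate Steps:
$K{\left(I \right)} = -55$ ($K{\left(I \right)} = 11 \left(-5\right) = -55$)
$k{\left(y \right)} = \frac{6}{y}$
$z{\left(o \right)} = \frac{o}{220}$ ($z{\left(o \right)} = - \frac{o \frac{1}{-55}}{4} = - \frac{o \left(- \frac{1}{55}\right)}{4} = - \frac{\left(- \frac{1}{55}\right) o}{4} = \frac{o}{220}$)
$-2419 - z{\left(k{\left(-8 \right)} \right)} = -2419 - \frac{6 \frac{1}{-8}}{220} = -2419 - \frac{6 \left(- \frac{1}{8}\right)}{220} = -2419 - \frac{1}{220} \left(- \frac{3}{4}\right) = -2419 - - \frac{3}{880} = -2419 + \frac{3}{880} = - \frac{2128717}{880}$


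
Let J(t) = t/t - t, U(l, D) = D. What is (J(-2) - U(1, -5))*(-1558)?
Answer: -12464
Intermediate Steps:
J(t) = 1 - t
(J(-2) - U(1, -5))*(-1558) = ((1 - 1*(-2)) - 1*(-5))*(-1558) = ((1 + 2) + 5)*(-1558) = (3 + 5)*(-1558) = 8*(-1558) = -12464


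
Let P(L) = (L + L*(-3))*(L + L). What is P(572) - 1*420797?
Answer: -1729533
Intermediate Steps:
P(L) = -4*L² (P(L) = (L - 3*L)*(2*L) = (-2*L)*(2*L) = -4*L²)
P(572) - 1*420797 = -4*572² - 1*420797 = -4*327184 - 420797 = -1308736 - 420797 = -1729533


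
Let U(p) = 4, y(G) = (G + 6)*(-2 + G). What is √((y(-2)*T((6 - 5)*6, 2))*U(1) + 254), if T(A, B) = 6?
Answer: I*√130 ≈ 11.402*I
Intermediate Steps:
y(G) = (-2 + G)*(6 + G) (y(G) = (6 + G)*(-2 + G) = (-2 + G)*(6 + G))
√((y(-2)*T((6 - 5)*6, 2))*U(1) + 254) = √(((-12 + (-2)² + 4*(-2))*6)*4 + 254) = √(((-12 + 4 - 8)*6)*4 + 254) = √(-16*6*4 + 254) = √(-96*4 + 254) = √(-384 + 254) = √(-130) = I*√130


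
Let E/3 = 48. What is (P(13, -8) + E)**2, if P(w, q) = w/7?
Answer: 1042441/49 ≈ 21274.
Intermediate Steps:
E = 144 (E = 3*48 = 144)
P(w, q) = w/7 (P(w, q) = w*(1/7) = w/7)
(P(13, -8) + E)**2 = ((1/7)*13 + 144)**2 = (13/7 + 144)**2 = (1021/7)**2 = 1042441/49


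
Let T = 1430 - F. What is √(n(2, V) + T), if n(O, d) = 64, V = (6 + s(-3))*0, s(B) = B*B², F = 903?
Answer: √591 ≈ 24.310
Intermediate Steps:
s(B) = B³
V = 0 (V = (6 + (-3)³)*0 = (6 - 27)*0 = -21*0 = 0)
T = 527 (T = 1430 - 1*903 = 1430 - 903 = 527)
√(n(2, V) + T) = √(64 + 527) = √591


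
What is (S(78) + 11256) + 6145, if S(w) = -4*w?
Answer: 17089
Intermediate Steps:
(S(78) + 11256) + 6145 = (-4*78 + 11256) + 6145 = (-312 + 11256) + 6145 = 10944 + 6145 = 17089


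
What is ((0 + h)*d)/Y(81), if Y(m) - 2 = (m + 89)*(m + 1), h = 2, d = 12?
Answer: 12/6971 ≈ 0.0017214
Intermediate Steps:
Y(m) = 2 + (1 + m)*(89 + m) (Y(m) = 2 + (m + 89)*(m + 1) = 2 + (89 + m)*(1 + m) = 2 + (1 + m)*(89 + m))
((0 + h)*d)/Y(81) = ((0 + 2)*12)/(91 + 81² + 90*81) = (2*12)/(91 + 6561 + 7290) = 24/13942 = 24*(1/13942) = 12/6971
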